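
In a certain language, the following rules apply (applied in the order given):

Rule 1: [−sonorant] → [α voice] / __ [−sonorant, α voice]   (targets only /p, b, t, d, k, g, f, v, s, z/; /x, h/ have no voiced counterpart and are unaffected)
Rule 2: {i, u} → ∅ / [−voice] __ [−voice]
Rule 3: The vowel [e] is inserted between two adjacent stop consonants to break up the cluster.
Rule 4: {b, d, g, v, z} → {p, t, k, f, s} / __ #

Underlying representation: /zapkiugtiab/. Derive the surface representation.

Rule 1 (regressive voicing assimilation): /g/ precedes the voiceless obstruent /t/, so it devoices to [k] by assimilation. /zapkiugtiab/ → zapkiuktiab.
Rule 2 (high vowel syncope): no segment meets the environment; /zapkiuktiab/ is unchanged.
Rule 3 (stop-cluster e-epenthesis): /p/ and /k/ form a stop–stop cluster, so [e] is inserted between them. /k/ and /t/ form a stop–stop cluster, so [e] is inserted between them. /zapkiuktiab/ → zapekiuketiab.
Rule 4 (final devoicing): /b/ is a voiced obstruent in word-final position, so it devoices to [p]. /zapekiuketiab/ → zapekiuketiap.

zapekiuketiap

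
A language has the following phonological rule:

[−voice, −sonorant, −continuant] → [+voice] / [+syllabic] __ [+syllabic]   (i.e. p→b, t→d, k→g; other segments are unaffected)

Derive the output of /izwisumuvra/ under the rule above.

izwisumuvra

No segment of /izwisumuvra/ meets the structural description of the rule, so the form surfaces unchanged.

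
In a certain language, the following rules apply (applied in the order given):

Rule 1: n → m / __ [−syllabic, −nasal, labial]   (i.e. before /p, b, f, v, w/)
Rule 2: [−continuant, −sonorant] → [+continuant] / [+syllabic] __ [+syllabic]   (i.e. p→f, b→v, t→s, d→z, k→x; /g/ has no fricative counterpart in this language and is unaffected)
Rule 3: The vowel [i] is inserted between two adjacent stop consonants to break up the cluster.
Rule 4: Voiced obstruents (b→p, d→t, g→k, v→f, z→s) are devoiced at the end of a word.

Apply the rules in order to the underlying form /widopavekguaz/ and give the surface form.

wizofavekiguas

Rule 1 (nasal place assimilation): no segment meets the environment; /widopavekguaz/ is unchanged.
Rule 2 (intervocalic spirantization): /d/ is a stop between vowels /i/ and /o/, so it spirantizes to the fricative [z]. /p/ is a stop between vowels /o/ and /a/, so it spirantizes to the fricative [f]. /widopavekguaz/ → wizofavekguaz.
Rule 3 (stop-cluster i-epenthesis): /k/ and /g/ form a stop–stop cluster, so [i] is inserted between them. /wizofavekguaz/ → wizofavekiguaz.
Rule 4 (final devoicing): /z/ is a voiced obstruent in word-final position, so it devoices to [s]. /wizofavekiguaz/ → wizofavekiguas.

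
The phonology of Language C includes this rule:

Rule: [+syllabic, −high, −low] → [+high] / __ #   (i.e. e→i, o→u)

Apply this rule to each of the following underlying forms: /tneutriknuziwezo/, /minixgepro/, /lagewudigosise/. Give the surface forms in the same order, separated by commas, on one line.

tneutriknuziwezu, minixgepru, lagewudigosisi

/tneutriknuziwezo/: /o/ is a mid vowel in word-final position, so it raises to [u]. → [tneutriknuziwezu].
/minixgepro/: /o/ is a mid vowel in word-final position, so it raises to [u]. → [minixgepru].
/lagewudigosise/: /e/ is a mid vowel in word-final position, so it raises to [i]. → [lagewudigosisi].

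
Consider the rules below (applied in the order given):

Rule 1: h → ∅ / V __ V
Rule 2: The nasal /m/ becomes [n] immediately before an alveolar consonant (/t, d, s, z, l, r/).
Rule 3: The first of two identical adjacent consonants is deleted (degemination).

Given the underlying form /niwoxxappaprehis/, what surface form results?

niwoxapapreis

Rule 1 (intervocalic h-deletion): /h/ occurs between vowels /e/ and /i/, so it deletes. /niwoxxappaprehis/ → niwoxxappapreis.
Rule 2 (nasal place assimilation): no segment meets the environment; /niwoxxappapreis/ is unchanged.
Rule 3 (degemination): /xx/ is a geminate; the first /x/ deletes. /pp/ is a geminate; the first /p/ deletes. /niwoxxappapreis/ → niwoxapapreis.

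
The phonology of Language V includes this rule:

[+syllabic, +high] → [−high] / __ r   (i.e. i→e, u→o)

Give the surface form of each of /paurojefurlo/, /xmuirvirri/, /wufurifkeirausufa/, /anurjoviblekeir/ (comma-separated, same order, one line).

/paurojefurlo/: /u/ is a high vowel immediately before /r/, so it lowers to [o]. /u/ is a high vowel immediately before /r/, so it lowers to [o]. → [paorojeforlo].
/xmuirvirri/: /i/ is a high vowel immediately before /r/, so it lowers to [e]. /i/ is a high vowel immediately before /r/, so it lowers to [e]. → [xmuerverri].
/wufurifkeirausufa/: /u/ is a high vowel immediately before /r/, so it lowers to [o]. /i/ is a high vowel immediately before /r/, so it lowers to [e]. → [wuforifkeerausufa].
/anurjoviblekeir/: /u/ is a high vowel immediately before /r/, so it lowers to [o]. /i/ is a high vowel immediately before /r/, so it lowers to [e]. → [anorjoviblekeer].

paorojeforlo, xmuerverri, wuforifkeerausufa, anorjoviblekeer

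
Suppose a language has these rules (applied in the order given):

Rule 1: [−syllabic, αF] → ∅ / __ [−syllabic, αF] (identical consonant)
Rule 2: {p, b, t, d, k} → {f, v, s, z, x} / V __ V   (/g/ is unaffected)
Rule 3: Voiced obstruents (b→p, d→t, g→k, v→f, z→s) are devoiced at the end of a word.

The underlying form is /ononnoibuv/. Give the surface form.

Rule 1 (degemination): /nn/ is a geminate; the first /n/ deletes. /ononnoibuv/ → ononoibuv.
Rule 2 (intervocalic spirantization): /b/ is a stop between vowels /i/ and /u/, so it spirantizes to the fricative [v]. /ononoibuv/ → ononoivuv.
Rule 3 (final devoicing): /v/ is a voiced obstruent in word-final position, so it devoices to [f]. /ononoivuv/ → ononoivuf.

ononoivuf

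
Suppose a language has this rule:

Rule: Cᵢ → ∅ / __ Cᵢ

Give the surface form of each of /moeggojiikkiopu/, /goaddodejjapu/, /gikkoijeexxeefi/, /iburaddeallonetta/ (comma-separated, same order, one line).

/moeggojiikkiopu/: /gg/ is a geminate; the first /g/ deletes. /kk/ is a geminate; the first /k/ deletes. → [moegojiikiopu].
/goaddodejjapu/: /dd/ is a geminate; the first /d/ deletes. /jj/ is a geminate; the first /j/ deletes. → [goadodejapu].
/gikkoijeexxeefi/: /kk/ is a geminate; the first /k/ deletes. /xx/ is a geminate; the first /x/ deletes. → [gikoijeexeefi].
/iburaddeallonetta/: /dd/ is a geminate; the first /d/ deletes. /ll/ is a geminate; the first /l/ deletes. /tt/ is a geminate; the first /t/ deletes. → [iburadealoneta].

moegojiikiopu, goadodejapu, gikoijeexeefi, iburadealoneta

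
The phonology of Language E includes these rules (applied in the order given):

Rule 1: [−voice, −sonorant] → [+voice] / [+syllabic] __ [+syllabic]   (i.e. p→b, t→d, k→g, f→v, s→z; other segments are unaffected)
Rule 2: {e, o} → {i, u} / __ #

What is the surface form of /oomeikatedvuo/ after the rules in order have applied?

Rule 1 (intervocalic voicing): /k/ is a voiceless obstruent between vowels /i/ and /a/, so it voices to [g]. /t/ is a voiceless obstruent between vowels /a/ and /e/, so it voices to [d]. /oomeikatedvuo/ → oomeigadedvuo.
Rule 2 (final vowel raising): /o/ is a mid vowel in word-final position, so it raises to [u]. /oomeigadedvuo/ → oomeigadedvuu.

oomeigadedvuu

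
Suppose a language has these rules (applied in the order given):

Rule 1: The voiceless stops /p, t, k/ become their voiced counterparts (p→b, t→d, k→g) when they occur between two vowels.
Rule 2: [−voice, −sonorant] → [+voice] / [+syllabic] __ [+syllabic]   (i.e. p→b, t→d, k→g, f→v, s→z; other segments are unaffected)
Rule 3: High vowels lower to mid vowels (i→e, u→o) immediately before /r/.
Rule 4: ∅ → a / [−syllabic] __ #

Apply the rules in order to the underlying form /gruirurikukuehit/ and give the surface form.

Rule 1 (intervocalic voicing): /k/ is a voiceless stop between vowels /i/ and /u/, so it voices to [g]. /k/ is a voiceless stop between vowels /u/ and /u/, so it voices to [g]. /gruirurikukuehit/ → gruiruriguguehit.
Rule 2 (intervocalic voicing): no segment meets the environment; /gruiruriguguehit/ is unchanged.
Rule 3 (pre-rhotic lowering): /i/ is a high vowel immediately before /r/, so it lowers to [e]. /u/ is a high vowel immediately before /r/, so it lowers to [o]. /gruiruriguguehit/ → grueroriguguehit.
Rule 4 (final a-epenthesis): the form ends in the consonant /t/, so [a] is inserted word-finally. /grueroriguguehit/ → grueroriguguehita.

grueroriguguehita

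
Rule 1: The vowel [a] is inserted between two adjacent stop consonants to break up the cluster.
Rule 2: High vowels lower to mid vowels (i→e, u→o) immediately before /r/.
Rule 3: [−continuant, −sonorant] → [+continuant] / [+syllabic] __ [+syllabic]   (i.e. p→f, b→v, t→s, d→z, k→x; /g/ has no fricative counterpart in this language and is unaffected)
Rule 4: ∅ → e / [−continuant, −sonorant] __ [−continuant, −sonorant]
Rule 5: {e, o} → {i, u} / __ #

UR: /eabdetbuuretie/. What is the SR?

Rule 1 (stop-cluster a-epenthesis): /b/ and /d/ form a stop–stop cluster, so [a] is inserted between them. /t/ and /b/ form a stop–stop cluster, so [a] is inserted between them. /eabdetbuuretie/ → eabadetabuuretie.
Rule 2 (pre-rhotic lowering): /u/ is a high vowel immediately before /r/, so it lowers to [o]. /eabadetabuuretie/ → eabadetabuoretie.
Rule 3 (intervocalic spirantization): /b/ is a stop between vowels /a/ and /a/, so it spirantizes to the fricative [v]. /d/ is a stop between vowels /a/ and /e/, so it spirantizes to the fricative [z]. /t/ is a stop between vowels /e/ and /a/, so it spirantizes to the fricative [s]. /b/ is a stop between vowels /a/ and /u/, so it spirantizes to the fricative [v]. /t/ is a stop between vowels /e/ and /i/, so it spirantizes to the fricative [s]. /eabadetabuoretie/ → eavazesavuoresie.
Rule 4 (stop-cluster e-epenthesis): no segment meets the environment; /eavazesavuoresie/ is unchanged.
Rule 5 (final vowel raising): /e/ is a mid vowel in word-final position, so it raises to [i]. /eavazesavuoresie/ → eavazesavuoresii.

eavazesavuoresii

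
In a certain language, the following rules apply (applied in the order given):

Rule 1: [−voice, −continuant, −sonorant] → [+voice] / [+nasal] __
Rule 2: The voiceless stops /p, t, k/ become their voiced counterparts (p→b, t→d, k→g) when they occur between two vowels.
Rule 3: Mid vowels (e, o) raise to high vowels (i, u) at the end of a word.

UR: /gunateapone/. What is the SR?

Rule 1 (post-nasal voicing): no segment meets the environment; /gunateapone/ is unchanged.
Rule 2 (intervocalic voicing): /t/ is a voiceless stop between vowels /a/ and /e/, so it voices to [d]. /p/ is a voiceless stop between vowels /a/ and /o/, so it voices to [b]. /gunateapone/ → gunadeabone.
Rule 3 (final vowel raising): /e/ is a mid vowel in word-final position, so it raises to [i]. /gunadeabone/ → gunadeaboni.

gunadeaboni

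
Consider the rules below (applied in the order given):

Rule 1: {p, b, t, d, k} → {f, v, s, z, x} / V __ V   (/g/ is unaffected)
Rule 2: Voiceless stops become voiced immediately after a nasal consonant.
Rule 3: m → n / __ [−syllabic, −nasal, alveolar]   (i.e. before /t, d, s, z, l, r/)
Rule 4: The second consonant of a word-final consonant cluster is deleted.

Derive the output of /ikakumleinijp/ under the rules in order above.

ixaxunleinij

Rule 1 (intervocalic spirantization): /k/ is a stop between vowels /i/ and /a/, so it spirantizes to the fricative [x]. /k/ is a stop between vowels /a/ and /u/, so it spirantizes to the fricative [x]. /ikakumleinijp/ → ixaxumleinijp.
Rule 2 (post-nasal voicing): no segment meets the environment; /ixaxumleinijp/ is unchanged.
Rule 3 (nasal place assimilation): /m/ precedes the alveolar consonant /l/, so it assimilates in place to [n]. /ixaxumleinijp/ → ixaxunleinijp.
Rule 4 (final cluster simplification): /p/ is the second consonant of a word-final cluster /jp/, so it deletes. /ixaxunleinijp/ → ixaxunleinij.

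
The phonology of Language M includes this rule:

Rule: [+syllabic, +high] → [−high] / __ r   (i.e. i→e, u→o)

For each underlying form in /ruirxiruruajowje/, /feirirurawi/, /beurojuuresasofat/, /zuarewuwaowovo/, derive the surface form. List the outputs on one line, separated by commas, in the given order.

/ruirxiruruajowje/: /i/ is a high vowel immediately before /r/, so it lowers to [e]. /i/ is a high vowel immediately before /r/, so it lowers to [e]. /u/ is a high vowel immediately before /r/, so it lowers to [o]. → [ruerxeroruajowje].
/feirirurawi/: /i/ is a high vowel immediately before /r/, so it lowers to [e]. /i/ is a high vowel immediately before /r/, so it lowers to [e]. /u/ is a high vowel immediately before /r/, so it lowers to [o]. → [feererorawi].
/beurojuuresasofat/: /u/ is a high vowel immediately before /r/, so it lowers to [o]. /u/ is a high vowel immediately before /r/, so it lowers to [o]. → [beorojuoresasofat].
/zuarewuwaowovo/: the rule's environment is not met; surfaces unchanged as [zuarewuwaowovo].

ruerxeroruajowje, feererorawi, beorojuoresasofat, zuarewuwaowovo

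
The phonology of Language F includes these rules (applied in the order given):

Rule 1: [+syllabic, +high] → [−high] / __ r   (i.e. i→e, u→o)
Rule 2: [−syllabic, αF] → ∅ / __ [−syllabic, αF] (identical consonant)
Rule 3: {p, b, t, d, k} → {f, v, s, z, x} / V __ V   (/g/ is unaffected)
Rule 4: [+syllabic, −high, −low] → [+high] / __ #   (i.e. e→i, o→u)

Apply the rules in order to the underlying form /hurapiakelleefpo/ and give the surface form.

Rule 1 (pre-rhotic lowering): /u/ is a high vowel immediately before /r/, so it lowers to [o]. /hurapiakelleefpo/ → horapiakelleefpo.
Rule 2 (degemination): /ll/ is a geminate; the first /l/ deletes. /horapiakelleefpo/ → horapiakeleefpo.
Rule 3 (intervocalic spirantization): /p/ is a stop between vowels /a/ and /i/, so it spirantizes to the fricative [f]. /k/ is a stop between vowels /a/ and /e/, so it spirantizes to the fricative [x]. /horapiakeleefpo/ → horafiaxeleefpo.
Rule 4 (final vowel raising): /o/ is a mid vowel in word-final position, so it raises to [u]. /horafiaxeleefpo/ → horafiaxeleefpu.

horafiaxeleefpu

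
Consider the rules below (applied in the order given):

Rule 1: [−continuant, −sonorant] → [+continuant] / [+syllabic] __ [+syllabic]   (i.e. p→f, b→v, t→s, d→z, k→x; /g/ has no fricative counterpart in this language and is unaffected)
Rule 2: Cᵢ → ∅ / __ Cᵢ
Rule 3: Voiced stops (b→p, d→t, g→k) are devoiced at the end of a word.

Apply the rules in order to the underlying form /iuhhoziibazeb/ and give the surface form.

Rule 1 (intervocalic spirantization): /b/ is a stop between vowels /i/ and /a/, so it spirantizes to the fricative [v]. /iuhhoziibazeb/ → iuhhoziivazeb.
Rule 2 (degemination): /hh/ is a geminate; the first /h/ deletes. /iuhhoziivazeb/ → iuhoziivazeb.
Rule 3 (final devoicing): /b/ is a voiced stop in word-final position, so it devoices to [p]. /iuhoziivazeb/ → iuhoziivazep.

iuhoziivazep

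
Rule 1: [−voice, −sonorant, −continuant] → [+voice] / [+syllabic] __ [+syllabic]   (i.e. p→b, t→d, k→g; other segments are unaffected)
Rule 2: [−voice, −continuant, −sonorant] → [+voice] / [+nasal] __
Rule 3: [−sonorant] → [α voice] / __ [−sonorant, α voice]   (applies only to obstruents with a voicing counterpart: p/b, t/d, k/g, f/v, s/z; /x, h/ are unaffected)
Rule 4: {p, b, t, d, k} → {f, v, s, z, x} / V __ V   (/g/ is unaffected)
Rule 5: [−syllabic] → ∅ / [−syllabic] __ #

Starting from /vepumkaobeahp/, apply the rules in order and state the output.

Rule 1 (intervocalic voicing): /p/ is a voiceless stop between vowels /e/ and /u/, so it voices to [b]. /vepumkaobeahp/ → vebumkaobeahp.
Rule 2 (post-nasal voicing): /k/ is a voiceless stop immediately after the nasal /m/, so it voices to [g]. /vebumkaobeahp/ → vebumgaobeahp.
Rule 3 (regressive voicing assimilation): no segment meets the environment; /vebumgaobeahp/ is unchanged.
Rule 4 (intervocalic spirantization): /b/ is a stop between vowels /e/ and /u/, so it spirantizes to the fricative [v]. /b/ is a stop between vowels /o/ and /e/, so it spirantizes to the fricative [v]. /vebumgaobeahp/ → vevumgaoveahp.
Rule 5 (final cluster simplification): /p/ is the second consonant of a word-final cluster /hp/, so it deletes. /vevumgaoveahp/ → vevumgaoveah.

vevumgaoveah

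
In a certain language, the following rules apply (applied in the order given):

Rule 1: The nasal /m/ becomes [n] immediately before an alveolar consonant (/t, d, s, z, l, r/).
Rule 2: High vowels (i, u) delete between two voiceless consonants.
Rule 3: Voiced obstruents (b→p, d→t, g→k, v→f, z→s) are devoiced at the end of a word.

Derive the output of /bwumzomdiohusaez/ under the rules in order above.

bwunzondiohsaes

Rule 1 (nasal place assimilation): /m/ precedes the alveolar consonant /z/, so it assimilates in place to [n]. /m/ precedes the alveolar consonant /d/, so it assimilates in place to [n]. /bwumzomdiohusaez/ → bwunzondiohusaez.
Rule 2 (high vowel syncope): /u/ is a high vowel flanked by voiceless consonants /h/ and /s/, so it deletes. /bwunzondiohusaez/ → bwunzondiohsaez.
Rule 3 (final devoicing): /z/ is a voiced obstruent in word-final position, so it devoices to [s]. /bwunzondiohsaez/ → bwunzondiohsaes.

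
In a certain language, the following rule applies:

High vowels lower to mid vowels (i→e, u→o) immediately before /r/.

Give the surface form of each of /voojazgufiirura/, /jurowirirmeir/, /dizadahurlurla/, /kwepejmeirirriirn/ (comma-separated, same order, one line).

voojazgufierora, jorowerermeer, dizadahorlorla, kwepejmeererriern

/voojazgufiirura/: /i/ is a high vowel immediately before /r/, so it lowers to [e]. /u/ is a high vowel immediately before /r/, so it lowers to [o]. → [voojazgufierora].
/jurowirirmeir/: /u/ is a high vowel immediately before /r/, so it lowers to [o]. /i/ is a high vowel immediately before /r/, so it lowers to [e]. /i/ is a high vowel immediately before /r/, so it lowers to [e]. /i/ is a high vowel immediately before /r/, so it lowers to [e]. → [jorowerermeer].
/dizadahurlurla/: /u/ is a high vowel immediately before /r/, so it lowers to [o]. /u/ is a high vowel immediately before /r/, so it lowers to [o]. → [dizadahorlorla].
/kwepejmeirirriirn/: /i/ is a high vowel immediately before /r/, so it lowers to [e]. /i/ is a high vowel immediately before /r/, so it lowers to [e]. /i/ is a high vowel immediately before /r/, so it lowers to [e]. → [kwepejmeererriern].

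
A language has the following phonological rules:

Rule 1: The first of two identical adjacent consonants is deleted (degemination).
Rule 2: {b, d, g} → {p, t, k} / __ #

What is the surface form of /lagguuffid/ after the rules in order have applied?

Rule 1 (degemination): /gg/ is a geminate; the first /g/ deletes. /ff/ is a geminate; the first /f/ deletes. /lagguuffid/ → laguufid.
Rule 2 (final devoicing): /d/ is a voiced stop in word-final position, so it devoices to [t]. /laguufid/ → laguufit.

laguufit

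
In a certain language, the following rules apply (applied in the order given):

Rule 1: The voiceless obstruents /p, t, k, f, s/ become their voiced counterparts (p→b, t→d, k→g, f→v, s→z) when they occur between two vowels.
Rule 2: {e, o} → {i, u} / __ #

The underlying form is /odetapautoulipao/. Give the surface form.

odedabaudoulibau

Rule 1 (intervocalic voicing): /t/ is a voiceless obstruent between vowels /e/ and /a/, so it voices to [d]. /p/ is a voiceless obstruent between vowels /a/ and /a/, so it voices to [b]. /t/ is a voiceless obstruent between vowels /u/ and /o/, so it voices to [d]. /p/ is a voiceless obstruent between vowels /i/ and /a/, so it voices to [b]. /odetapautoulipao/ → odedabaudoulibao.
Rule 2 (final vowel raising): /o/ is a mid vowel in word-final position, so it raises to [u]. /odedabaudoulibao/ → odedabaudoulibau.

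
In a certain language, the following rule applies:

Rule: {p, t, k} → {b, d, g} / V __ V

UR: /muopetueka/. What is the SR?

/p/ is a voiceless stop between vowels /o/ and /e/, so it voices to [b].
/t/ is a voiceless stop between vowels /e/ and /u/, so it voices to [d].
/k/ is a voiceless stop between vowels /e/ and /a/, so it voices to [g].
Surface form: [muobeduega].

muobeduega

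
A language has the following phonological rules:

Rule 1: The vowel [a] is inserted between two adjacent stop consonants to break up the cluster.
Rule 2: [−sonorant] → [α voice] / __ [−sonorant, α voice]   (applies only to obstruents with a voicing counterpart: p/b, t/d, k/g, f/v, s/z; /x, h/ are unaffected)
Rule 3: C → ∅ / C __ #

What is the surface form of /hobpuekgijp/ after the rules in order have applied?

hobapuekagij

Rule 1 (stop-cluster a-epenthesis): /b/ and /p/ form a stop–stop cluster, so [a] is inserted between them. /k/ and /g/ form a stop–stop cluster, so [a] is inserted between them. /hobpuekgijp/ → hobapuekagijp.
Rule 2 (regressive voicing assimilation): no segment meets the environment; /hobapuekagijp/ is unchanged.
Rule 3 (final cluster simplification): /p/ is the second consonant of a word-final cluster /jp/, so it deletes. /hobapuekagijp/ → hobapuekagij.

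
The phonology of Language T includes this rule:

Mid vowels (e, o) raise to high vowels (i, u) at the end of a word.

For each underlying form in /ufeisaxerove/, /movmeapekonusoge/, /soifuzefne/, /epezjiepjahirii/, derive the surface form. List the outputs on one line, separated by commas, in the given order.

/ufeisaxerove/: /e/ is a mid vowel in word-final position, so it raises to [i]. → [ufeisaxerovi].
/movmeapekonusoge/: /e/ is a mid vowel in word-final position, so it raises to [i]. → [movmeapekonusogi].
/soifuzefne/: /e/ is a mid vowel in word-final position, so it raises to [i]. → [soifuzefni].
/epezjiepjahirii/: the rule's environment is not met; surfaces unchanged as [epezjiepjahirii].

ufeisaxerovi, movmeapekonusogi, soifuzefni, epezjiepjahirii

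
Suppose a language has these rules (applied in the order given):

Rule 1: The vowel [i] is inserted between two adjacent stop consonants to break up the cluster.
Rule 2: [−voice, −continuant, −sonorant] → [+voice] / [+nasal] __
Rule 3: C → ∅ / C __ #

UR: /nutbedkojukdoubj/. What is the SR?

nutibedikojukidoub

Rule 1 (stop-cluster i-epenthesis): /t/ and /b/ form a stop–stop cluster, so [i] is inserted between them. /d/ and /k/ form a stop–stop cluster, so [i] is inserted between them. /k/ and /d/ form a stop–stop cluster, so [i] is inserted between them. /nutbedkojukdoubj/ → nutibedikojukidoubj.
Rule 2 (post-nasal voicing): no segment meets the environment; /nutibedikojukidoubj/ is unchanged.
Rule 3 (final cluster simplification): /j/ is the second consonant of a word-final cluster /bj/, so it deletes. /nutibedikojukidoubj/ → nutibedikojukidoub.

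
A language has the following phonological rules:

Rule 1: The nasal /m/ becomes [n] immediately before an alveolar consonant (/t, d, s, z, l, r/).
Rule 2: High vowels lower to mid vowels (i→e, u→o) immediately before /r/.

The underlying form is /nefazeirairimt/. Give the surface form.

Rule 1 (nasal place assimilation): /m/ precedes the alveolar consonant /t/, so it assimilates in place to [n]. /nefazeirairimt/ → nefazeirairint.
Rule 2 (pre-rhotic lowering): /i/ is a high vowel immediately before /r/, so it lowers to [e]. /i/ is a high vowel immediately before /r/, so it lowers to [e]. /nefazeirairint/ → nefazeeraerint.

nefazeeraerint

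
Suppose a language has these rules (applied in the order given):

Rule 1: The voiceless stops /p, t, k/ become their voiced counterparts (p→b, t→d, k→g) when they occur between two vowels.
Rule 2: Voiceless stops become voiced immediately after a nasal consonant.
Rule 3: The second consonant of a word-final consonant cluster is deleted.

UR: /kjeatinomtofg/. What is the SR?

kjeadinomdof

Rule 1 (intervocalic voicing): /t/ is a voiceless stop between vowels /a/ and /i/, so it voices to [d]. /kjeatinomtofg/ → kjeadinomtofg.
Rule 2 (post-nasal voicing): /t/ is a voiceless stop immediately after the nasal /m/, so it voices to [d]. /kjeadinomtofg/ → kjeadinomdofg.
Rule 3 (final cluster simplification): /g/ is the second consonant of a word-final cluster /fg/, so it deletes. /kjeadinomdofg/ → kjeadinomdof.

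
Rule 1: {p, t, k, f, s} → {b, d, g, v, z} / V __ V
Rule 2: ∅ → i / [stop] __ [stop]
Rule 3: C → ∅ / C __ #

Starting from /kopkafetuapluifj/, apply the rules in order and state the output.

Rule 1 (intervocalic voicing): /f/ is a voiceless obstruent between vowels /a/ and /e/, so it voices to [v]. /t/ is a voiceless obstruent between vowels /e/ and /u/, so it voices to [d]. /kopkafetuapluifj/ → kopkaveduapluifj.
Rule 2 (stop-cluster i-epenthesis): /p/ and /k/ form a stop–stop cluster, so [i] is inserted between them. /kopkaveduapluifj/ → kopikaveduapluifj.
Rule 3 (final cluster simplification): /j/ is the second consonant of a word-final cluster /fj/, so it deletes. /kopikaveduapluifj/ → kopikaveduapluif.

kopikaveduapluif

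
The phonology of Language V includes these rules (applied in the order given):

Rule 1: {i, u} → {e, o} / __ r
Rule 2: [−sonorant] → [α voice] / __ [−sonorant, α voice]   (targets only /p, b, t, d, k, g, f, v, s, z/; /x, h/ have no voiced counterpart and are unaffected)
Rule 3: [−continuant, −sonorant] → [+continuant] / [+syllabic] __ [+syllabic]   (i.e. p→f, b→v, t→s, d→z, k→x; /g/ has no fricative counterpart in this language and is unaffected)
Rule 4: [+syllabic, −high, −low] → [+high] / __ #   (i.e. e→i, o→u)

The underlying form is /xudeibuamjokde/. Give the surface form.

xuzeivuamjogdi

Rule 1 (pre-rhotic lowering): no segment meets the environment; /xudeibuamjokde/ is unchanged.
Rule 2 (regressive voicing assimilation): /k/ precedes the voiced obstruent /d/, so it voices to [g] by assimilation. /xudeibuamjokde/ → xudeibuamjogde.
Rule 3 (intervocalic spirantization): /d/ is a stop between vowels /u/ and /e/, so it spirantizes to the fricative [z]. /b/ is a stop between vowels /i/ and /u/, so it spirantizes to the fricative [v]. /xudeibuamjogde/ → xuzeivuamjogde.
Rule 4 (final vowel raising): /e/ is a mid vowel in word-final position, so it raises to [i]. /xuzeivuamjogde/ → xuzeivuamjogdi.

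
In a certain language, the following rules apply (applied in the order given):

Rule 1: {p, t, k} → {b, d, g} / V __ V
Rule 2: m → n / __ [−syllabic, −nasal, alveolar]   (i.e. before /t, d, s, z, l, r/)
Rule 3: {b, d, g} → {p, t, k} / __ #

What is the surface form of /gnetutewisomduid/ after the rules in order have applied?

gnedudewisonduit

Rule 1 (intervocalic voicing): /t/ is a voiceless stop between vowels /e/ and /u/, so it voices to [d]. /t/ is a voiceless stop between vowels /u/ and /e/, so it voices to [d]. /gnetutewisomduid/ → gnedudewisomduid.
Rule 2 (nasal place assimilation): /m/ precedes the alveolar consonant /d/, so it assimilates in place to [n]. /gnedudewisomduid/ → gnedudewisonduid.
Rule 3 (final devoicing): /d/ is a voiced stop in word-final position, so it devoices to [t]. /gnedudewisonduid/ → gnedudewisonduit.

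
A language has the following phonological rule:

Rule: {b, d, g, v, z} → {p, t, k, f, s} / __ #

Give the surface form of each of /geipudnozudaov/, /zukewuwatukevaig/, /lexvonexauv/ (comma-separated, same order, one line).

geipudnozudaof, zukewuwatukevaik, lexvonexauf

/geipudnozudaov/: /v/ is a voiced obstruent in word-final position, so it devoices to [f]. → [geipudnozudaof].
/zukewuwatukevaig/: /g/ is a voiced obstruent in word-final position, so it devoices to [k]. → [zukewuwatukevaik].
/lexvonexauv/: /v/ is a voiced obstruent in word-final position, so it devoices to [f]. → [lexvonexauf].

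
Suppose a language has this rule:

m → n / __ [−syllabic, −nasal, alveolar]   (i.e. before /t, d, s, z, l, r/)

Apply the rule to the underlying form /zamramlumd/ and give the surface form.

zanranlund

/m/ precedes the alveolar consonant /r/, so it assimilates in place to [n].
/m/ precedes the alveolar consonant /l/, so it assimilates in place to [n].
/m/ precedes the alveolar consonant /d/, so it assimilates in place to [n].
Surface form: [zanranlund].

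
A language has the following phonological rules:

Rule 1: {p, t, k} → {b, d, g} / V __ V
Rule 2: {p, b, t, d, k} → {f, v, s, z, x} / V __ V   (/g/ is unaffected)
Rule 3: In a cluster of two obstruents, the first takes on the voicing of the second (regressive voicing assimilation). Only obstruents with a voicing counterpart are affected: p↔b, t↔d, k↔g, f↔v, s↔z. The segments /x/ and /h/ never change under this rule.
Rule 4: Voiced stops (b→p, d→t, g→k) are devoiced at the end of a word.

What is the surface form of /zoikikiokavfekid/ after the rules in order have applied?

zoigigiogaffegit

Rule 1 (intervocalic voicing): /k/ is a voiceless stop between vowels /i/ and /i/, so it voices to [g]. /k/ is a voiceless stop between vowels /i/ and /i/, so it voices to [g]. /k/ is a voiceless stop between vowels /o/ and /a/, so it voices to [g]. /k/ is a voiceless stop between vowels /e/ and /i/, so it voices to [g]. /zoikikiokavfekid/ → zoigigiogavfegid.
Rule 2 (intervocalic spirantization): no segment meets the environment; /zoigigiogavfegid/ is unchanged.
Rule 3 (regressive voicing assimilation): /v/ precedes the voiceless obstruent /f/, so it devoices to [f] by assimilation. /zoigigiogavfegid/ → zoigigiogaffegid.
Rule 4 (final devoicing): /d/ is a voiced stop in word-final position, so it devoices to [t]. /zoigigiogaffegid/ → zoigigiogaffegit.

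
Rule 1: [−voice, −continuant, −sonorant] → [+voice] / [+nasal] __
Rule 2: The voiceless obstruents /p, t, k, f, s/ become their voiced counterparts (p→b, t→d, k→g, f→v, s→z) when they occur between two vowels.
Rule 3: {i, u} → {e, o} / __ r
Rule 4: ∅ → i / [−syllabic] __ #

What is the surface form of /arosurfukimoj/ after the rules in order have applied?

arozorfugimoji

Rule 1 (post-nasal voicing): no segment meets the environment; /arosurfukimoj/ is unchanged.
Rule 2 (intervocalic voicing): /s/ is a voiceless obstruent between vowels /o/ and /u/, so it voices to [z]. /k/ is a voiceless obstruent between vowels /u/ and /i/, so it voices to [g]. /arosurfukimoj/ → arozurfugimoj.
Rule 3 (pre-rhotic lowering): /u/ is a high vowel immediately before /r/, so it lowers to [o]. /arozurfugimoj/ → arozorfugimoj.
Rule 4 (final i-epenthesis): the form ends in the consonant /j/, so [i] is inserted word-finally. /arozorfugimoj/ → arozorfugimoji.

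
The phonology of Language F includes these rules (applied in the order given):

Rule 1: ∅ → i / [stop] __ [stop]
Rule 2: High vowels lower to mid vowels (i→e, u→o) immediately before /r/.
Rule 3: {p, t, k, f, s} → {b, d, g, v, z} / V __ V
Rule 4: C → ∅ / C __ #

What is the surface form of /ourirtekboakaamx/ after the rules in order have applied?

oorertegiboagaam

Rule 1 (stop-cluster i-epenthesis): /k/ and /b/ form a stop–stop cluster, so [i] is inserted between them. /ourirtekboakaamx/ → ourirtekiboakaamx.
Rule 2 (pre-rhotic lowering): /u/ is a high vowel immediately before /r/, so it lowers to [o]. /i/ is a high vowel immediately before /r/, so it lowers to [e]. /ourirtekiboakaamx/ → oorertekiboakaamx.
Rule 3 (intervocalic voicing): /k/ is a voiceless obstruent between vowels /e/ and /i/, so it voices to [g]. /k/ is a voiceless obstruent between vowels /a/ and /a/, so it voices to [g]. /oorertekiboakaamx/ → oorertegiboagaamx.
Rule 4 (final cluster simplification): /x/ is the second consonant of a word-final cluster /mx/, so it deletes. /oorertegiboagaamx/ → oorertegiboagaam.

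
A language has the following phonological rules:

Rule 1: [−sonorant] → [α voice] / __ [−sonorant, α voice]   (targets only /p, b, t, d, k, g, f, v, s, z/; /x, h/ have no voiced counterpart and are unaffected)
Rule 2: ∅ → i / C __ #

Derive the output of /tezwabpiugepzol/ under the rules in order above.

tezwappiugebzoli

Rule 1 (regressive voicing assimilation): /b/ precedes the voiceless obstruent /p/, so it devoices to [p] by assimilation. /p/ precedes the voiced obstruent /z/, so it voices to [b] by assimilation. /tezwabpiugepzol/ → tezwappiugebzol.
Rule 2 (final i-epenthesis): the form ends in the consonant /l/, so [i] is inserted word-finally. /tezwappiugebzol/ → tezwappiugebzoli.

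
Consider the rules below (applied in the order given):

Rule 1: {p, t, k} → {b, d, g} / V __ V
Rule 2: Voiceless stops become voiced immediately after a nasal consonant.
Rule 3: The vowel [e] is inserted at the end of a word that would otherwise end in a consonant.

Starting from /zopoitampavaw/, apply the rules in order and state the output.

Rule 1 (intervocalic voicing): /p/ is a voiceless stop between vowels /o/ and /o/, so it voices to [b]. /t/ is a voiceless stop between vowels /i/ and /a/, so it voices to [d]. /zopoitampavaw/ → zoboidampavaw.
Rule 2 (post-nasal voicing): /p/ is a voiceless stop immediately after the nasal /m/, so it voices to [b]. /zoboidampavaw/ → zoboidambavaw.
Rule 3 (final e-epenthesis): the form ends in the consonant /w/, so [e] is inserted word-finally. /zoboidambavaw/ → zoboidambavawe.

zoboidambavawe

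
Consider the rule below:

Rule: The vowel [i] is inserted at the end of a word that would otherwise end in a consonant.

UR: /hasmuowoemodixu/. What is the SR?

hasmuowoemodixu

No segment of /hasmuowoemodixu/ meets the structural description of the rule, so the form surfaces unchanged.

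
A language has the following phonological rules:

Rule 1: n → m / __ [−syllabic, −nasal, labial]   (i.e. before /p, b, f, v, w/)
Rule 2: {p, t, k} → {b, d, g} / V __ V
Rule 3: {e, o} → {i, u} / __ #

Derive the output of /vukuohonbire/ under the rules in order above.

vuguohombiri

Rule 1 (nasal place assimilation): /n/ precedes the labial consonant /b/, so it assimilates in place to [m]. /vukuohonbire/ → vukuohombire.
Rule 2 (intervocalic voicing): /k/ is a voiceless stop between vowels /u/ and /u/, so it voices to [g]. /vukuohombire/ → vuguohombire.
Rule 3 (final vowel raising): /e/ is a mid vowel in word-final position, so it raises to [i]. /vuguohombire/ → vuguohombiri.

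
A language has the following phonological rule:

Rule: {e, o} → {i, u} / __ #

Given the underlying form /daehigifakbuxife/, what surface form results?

Scanning /daehigifakbuxife/: /e/ at position 3 is not in the conditioning environment; /e/ is a mid vowel in word-final position, so it raises to [i].
Result: [daehigifakbuxifi].

daehigifakbuxifi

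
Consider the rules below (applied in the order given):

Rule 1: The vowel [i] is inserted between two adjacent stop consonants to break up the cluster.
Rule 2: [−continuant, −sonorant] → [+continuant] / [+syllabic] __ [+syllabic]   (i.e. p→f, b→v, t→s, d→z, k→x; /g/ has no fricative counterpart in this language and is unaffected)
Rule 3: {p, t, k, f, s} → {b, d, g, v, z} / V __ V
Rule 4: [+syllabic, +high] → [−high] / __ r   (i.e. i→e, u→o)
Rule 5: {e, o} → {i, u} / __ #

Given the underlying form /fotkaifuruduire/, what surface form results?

Rule 1 (stop-cluster i-epenthesis): /t/ and /k/ form a stop–stop cluster, so [i] is inserted between them. /fotkaifuruduire/ → fotikaifuruduire.
Rule 2 (intervocalic spirantization): /t/ is a stop between vowels /o/ and /i/, so it spirantizes to the fricative [s]. /k/ is a stop between vowels /i/ and /a/, so it spirantizes to the fricative [x]. /d/ is a stop between vowels /u/ and /u/, so it spirantizes to the fricative [z]. /fotikaifuruduire/ → fosixaifuruzuire.
Rule 3 (intervocalic voicing): /s/ is a voiceless obstruent between vowels /o/ and /i/, so it voices to [z]. /f/ is a voiceless obstruent between vowels /i/ and /u/, so it voices to [v]. /fosixaifuruzuire/ → fozixaivuruzuire.
Rule 4 (pre-rhotic lowering): /u/ is a high vowel immediately before /r/, so it lowers to [o]. /i/ is a high vowel immediately before /r/, so it lowers to [e]. /fozixaivuruzuire/ → fozixaivoruzuere.
Rule 5 (final vowel raising): /e/ is a mid vowel in word-final position, so it raises to [i]. /fozixaivoruzuere/ → fozixaivoruzueri.

fozixaivoruzueri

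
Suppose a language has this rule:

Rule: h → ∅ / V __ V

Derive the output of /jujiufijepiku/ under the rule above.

jujiufijepiku

No segment of /jujiufijepiku/ meets the structural description of the rule, so the form surfaces unchanged.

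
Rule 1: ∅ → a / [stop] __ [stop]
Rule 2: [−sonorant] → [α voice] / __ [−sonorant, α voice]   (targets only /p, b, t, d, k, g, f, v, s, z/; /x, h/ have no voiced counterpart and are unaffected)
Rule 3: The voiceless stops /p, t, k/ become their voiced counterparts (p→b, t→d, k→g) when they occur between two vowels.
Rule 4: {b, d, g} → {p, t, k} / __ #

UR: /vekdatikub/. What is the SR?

Rule 1 (stop-cluster a-epenthesis): /k/ and /d/ form a stop–stop cluster, so [a] is inserted between them. /vekdatikub/ → vekadatikub.
Rule 2 (regressive voicing assimilation): no segment meets the environment; /vekadatikub/ is unchanged.
Rule 3 (intervocalic voicing): /k/ is a voiceless stop between vowels /e/ and /a/, so it voices to [g]. /t/ is a voiceless stop between vowels /a/ and /i/, so it voices to [d]. /k/ is a voiceless stop between vowels /i/ and /u/, so it voices to [g]. /vekadatikub/ → vegadadigub.
Rule 4 (final devoicing): /b/ is a voiced stop in word-final position, so it devoices to [p]. /vegadadigub/ → vegadadigup.

vegadadigup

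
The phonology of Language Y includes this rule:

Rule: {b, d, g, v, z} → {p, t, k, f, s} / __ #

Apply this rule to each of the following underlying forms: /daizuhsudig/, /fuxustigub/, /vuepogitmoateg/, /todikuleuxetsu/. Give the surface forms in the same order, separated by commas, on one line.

/daizuhsudig/: /g/ is a voiced obstruent in word-final position, so it devoices to [k]. → [daizuhsudik].
/fuxustigub/: /b/ is a voiced obstruent in word-final position, so it devoices to [p]. → [fuxustigup].
/vuepogitmoateg/: /g/ is a voiced obstruent in word-final position, so it devoices to [k]. → [vuepogitmoatek].
/todikuleuxetsu/: the rule's environment is not met; surfaces unchanged as [todikuleuxetsu].

daizuhsudik, fuxustigup, vuepogitmoatek, todikuleuxetsu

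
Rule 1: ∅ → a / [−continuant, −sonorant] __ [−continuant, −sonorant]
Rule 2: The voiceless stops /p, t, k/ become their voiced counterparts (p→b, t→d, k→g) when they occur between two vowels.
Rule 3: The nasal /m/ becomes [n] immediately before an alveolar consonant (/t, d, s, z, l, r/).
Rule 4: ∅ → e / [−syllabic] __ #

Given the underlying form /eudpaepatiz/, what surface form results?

eudabaebadize

Rule 1 (stop-cluster a-epenthesis): /d/ and /p/ form a stop–stop cluster, so [a] is inserted between them. /eudpaepatiz/ → eudapaepatiz.
Rule 2 (intervocalic voicing): /p/ is a voiceless stop between vowels /a/ and /a/, so it voices to [b]. /p/ is a voiceless stop between vowels /e/ and /a/, so it voices to [b]. /t/ is a voiceless stop between vowels /a/ and /i/, so it voices to [d]. /eudapaepatiz/ → eudabaebadiz.
Rule 3 (nasal place assimilation): no segment meets the environment; /eudabaebadiz/ is unchanged.
Rule 4 (final e-epenthesis): the form ends in the consonant /z/, so [e] is inserted word-finally. /eudabaebadiz/ → eudabaebadize.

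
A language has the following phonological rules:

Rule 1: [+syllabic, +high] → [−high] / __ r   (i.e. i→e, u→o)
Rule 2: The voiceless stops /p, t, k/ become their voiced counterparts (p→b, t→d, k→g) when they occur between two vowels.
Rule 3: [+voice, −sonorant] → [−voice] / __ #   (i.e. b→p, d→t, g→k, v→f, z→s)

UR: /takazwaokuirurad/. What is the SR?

Rule 1 (pre-rhotic lowering): /i/ is a high vowel immediately before /r/, so it lowers to [e]. /u/ is a high vowel immediately before /r/, so it lowers to [o]. /takazwaokuirurad/ → takazwaokuerorad.
Rule 2 (intervocalic voicing): /k/ is a voiceless stop between vowels /a/ and /a/, so it voices to [g]. /k/ is a voiceless stop between vowels /o/ and /u/, so it voices to [g]. /takazwaokuerorad/ → tagazwaoguerorad.
Rule 3 (final devoicing): /d/ is a voiced obstruent in word-final position, so it devoices to [t]. /tagazwaoguerorad/ → tagazwaoguerorat.

tagazwaoguerorat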